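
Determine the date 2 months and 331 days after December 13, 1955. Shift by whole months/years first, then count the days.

Adding 2 months and 331 days from December 13, 1955: first the month/year part, then the days.
month 12 + 2 = 14, which is month 2 of year 1956 → February 1956.
Day 13 is valid in February, giving February 13, 1956.
Now add 331 days from February 13, 1956.
February has 29 days, so 29 − 13 = 16 days remain after February 13, 1956; 331 − 16 = 315 left.
March 1956 has 31 days: 315 − 31 = 284 left.
April 1956 has 30 days: 284 − 30 = 254 left.
May 1956 has 31 days: 254 − 31 = 223 left.
June 1956 has 30 days: 223 − 30 = 193 left.
July 1956 has 31 days: 193 − 31 = 162 left.
August 1956 has 31 days: 162 − 31 = 131 left.
September 1956 has 30 days: 131 − 30 = 101 left.
October 1956 has 31 days: 101 − 31 = 70 left.
November 1956 has 30 days: 70 − 30 = 40 left.
December 1956 has 31 days: 40 − 31 = 9 left.
9 days into January 1957 → January 9, 1957.

January 9, 1957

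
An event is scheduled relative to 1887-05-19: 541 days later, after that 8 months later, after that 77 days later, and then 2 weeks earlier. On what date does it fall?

September 11, 1889

Advancing 541 days from May 19, 1887:
May has 31 days, so 31 − 19 = 12 days remain after May 19, 1887; 541 − 12 = 529 left.
June 1887 has 30 days: 529 − 30 = 499 left.
July 1887 has 31 days: 499 − 31 = 468 left.
August 1887 has 31 days: 468 − 31 = 437 left.
September 1887 has 30 days: 437 − 30 = 407 left.
October 1887 has 31 days: 407 − 31 = 376 left.
November 1887 has 30 days: 376 − 30 = 346 left.
December 1887 has 31 days: 346 − 31 = 315 left.
January 1888 has 31 days: 315 − 31 = 284 left.
February 1888 has 29 days (1888 is a leap year): 284 − 29 = 255 left.
March 1888 has 31 days: 255 − 31 = 224 left.
April 1888 has 30 days: 224 − 30 = 194 left.
May 1888 has 31 days: 194 − 31 = 163 left.
June 1888 has 30 days: 163 − 30 = 133 left.
July 1888 has 31 days: 133 − 31 = 102 left.
August 1888 has 31 days: 102 − 31 = 71 left.
September 1888 has 30 days: 71 − 30 = 41 left.
October 1888 has 31 days: 41 − 31 = 10 left.
10 days into November 1888 → November 10, 1888.
Adding 8 months from November 10, 1888:
month 11 + 8 = 19, which is month 7 of year 1889 → July 1889.
Day 10 is valid in July, giving July 10, 1889.
Adding 77 days from July 10, 1889:
July has 31 days, so 31 − 10 = 21 days remain after July 10, 1889; 77 − 21 = 56 left.
August 1889 has 31 days: 56 − 31 = 25 left.
25 days into September 1889 → September 25, 1889.
Going back 2 weeks (= 14 days) from September 25, 1889:
25 − 14 = 11, still in September 1889.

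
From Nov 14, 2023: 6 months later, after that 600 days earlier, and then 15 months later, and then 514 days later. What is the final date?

May 19, 2025

Advancing 6 months from November 14, 2023:
month 11 + 6 = 17, which is month 5 of year 2024 → May 2024.
Day 14 is valid in May, giving May 14, 2024.
Subtracting 600 days from May 14, 2024:
Going back 14 days from May 14, 2024 reaches the end of the previous month; 600 − 14 = 586 left.
April 2024 has 30 days: 586 − 30 = 556 left.
March 2024 has 31 days: 556 − 31 = 525 left.
February 2024 has 29 days (2024 is a leap year): 525 − 29 = 496 left.
January 2024 has 31 days: 496 − 31 = 465 left.
December 2023 has 31 days: 465 − 31 = 434 left.
November 2023 has 30 days: 434 − 30 = 404 left.
October 2023 has 31 days: 404 − 31 = 373 left.
September 2023 has 30 days: 373 − 30 = 343 left.
August 2023 has 31 days: 343 − 31 = 312 left.
July 2023 has 31 days: 312 − 31 = 281 left.
June 2023 has 30 days: 281 − 30 = 251 left.
May 2023 has 31 days: 251 − 31 = 220 left.
April 2023 has 30 days: 220 − 30 = 190 left.
March 2023 has 31 days: 190 − 31 = 159 left.
February 2023 has 28 days (2023 is not a leap year): 159 − 28 = 131 left.
January 2023 has 31 days: 131 − 31 = 100 left.
December 2022 has 31 days: 100 − 31 = 69 left.
November 2022 has 30 days: 69 − 30 = 39 left.
October 2022 has 31 days: 39 − 31 = 8 left.
September 2022 has 30 days; 30 − 8 = 22 → September 22, 2022.
Adding 15 months from September 22, 2022:
month 9 + 15 = 24, which is month 12 of year 2023 → December 2023.
Day 22 is valid in December, giving December 22, 2023.
Adding 514 days from December 22, 2023:
December has 31 days, so 31 − 22 = 9 days remain after December 22, 2023; 514 − 9 = 505 left.
January 2024 has 31 days: 505 − 31 = 474 left.
February 2024 has 29 days (2024 is a leap year): 474 − 29 = 445 left.
March 2024 has 31 days: 445 − 31 = 414 left.
April 2024 has 30 days: 414 − 30 = 384 left.
May 2024 has 31 days: 384 − 31 = 353 left.
June 2024 has 30 days: 353 − 30 = 323 left.
July 2024 has 31 days: 323 − 31 = 292 left.
August 2024 has 31 days: 292 − 31 = 261 left.
September 2024 has 30 days: 261 − 30 = 231 left.
October 2024 has 31 days: 231 − 31 = 200 left.
November 2024 has 30 days: 200 − 30 = 170 left.
December 2024 has 31 days: 170 − 31 = 139 left.
January 2025 has 31 days: 139 − 31 = 108 left.
February 2025 has 28 days (2025 is not a leap year): 108 − 28 = 80 left.
March 2025 has 31 days: 80 − 31 = 49 left.
April 2025 has 30 days: 49 − 30 = 19 left.
19 days into May 2025 → May 19, 2025.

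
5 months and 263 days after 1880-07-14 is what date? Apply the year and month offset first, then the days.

September 3, 1881

Adding 5 months and 263 days from July 14, 1880: first the month/year part, then the days.
month 7 + 5 = 12 → December 1880.
Day 14 is valid in December, giving December 14, 1880.
Now add 263 days from December 14, 1880.
December has 31 days, so 31 − 14 = 17 days remain after December 14, 1880; 263 − 17 = 246 left.
January 1881 has 31 days: 246 − 31 = 215 left.
February 1881 has 28 days (1881 is not a leap year): 215 − 28 = 187 left.
March 1881 has 31 days: 187 − 31 = 156 left.
April 1881 has 30 days: 156 − 30 = 126 left.
May 1881 has 31 days: 126 − 31 = 95 left.
June 1881 has 30 days: 95 − 30 = 65 left.
July 1881 has 31 days: 65 − 31 = 34 left.
August 1881 has 31 days: 34 − 31 = 3 left.
3 days into September 1881 → September 3, 1881.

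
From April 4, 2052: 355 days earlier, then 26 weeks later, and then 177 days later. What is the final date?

Going back 355 days from April 4, 2052:
Going back 4 days from April 4, 2052 reaches the end of the previous month; 355 − 4 = 351 left.
March 2052 has 31 days: 351 − 31 = 320 left.
February 2052 has 29 days (2052 is a leap year): 320 − 29 = 291 left.
January 2052 has 31 days: 291 − 31 = 260 left.
December 2051 has 31 days: 260 − 31 = 229 left.
November 2051 has 30 days: 229 − 30 = 199 left.
October 2051 has 31 days: 199 − 31 = 168 left.
September 2051 has 30 days: 168 − 30 = 138 left.
August 2051 has 31 days: 138 − 31 = 107 left.
July 2051 has 31 days: 107 − 31 = 76 left.
June 2051 has 30 days: 76 − 30 = 46 left.
May 2051 has 31 days: 46 − 31 = 15 left.
April 2051 has 30 days; 30 − 15 = 15 → April 15, 2051.
Counting forward 26 weeks (= 182 days) from April 15, 2051:
April has 30 days, so 30 − 15 = 15 days remain after April 15, 2051; 182 − 15 = 167 left.
May 2051 has 31 days: 167 − 31 = 136 left.
June 2051 has 30 days: 136 − 30 = 106 left.
July 2051 has 31 days: 106 − 31 = 75 left.
August 2051 has 31 days: 75 − 31 = 44 left.
September 2051 has 30 days: 44 − 30 = 14 left.
14 days into October 2051 → October 14, 2051.
Adding 177 days from October 14, 2051:
October has 31 days, so 31 − 14 = 17 days remain after October 14, 2051; 177 − 17 = 160 left.
November 2051 has 30 days: 160 − 30 = 130 left.
December 2051 has 31 days: 130 − 31 = 99 left.
January 2052 has 31 days: 99 − 31 = 68 left.
February 2052 has 29 days (2052 is a leap year): 68 − 29 = 39 left.
March 2052 has 31 days: 39 − 31 = 8 left.
8 days into April 2052 → April 8, 2052.

April 8, 2052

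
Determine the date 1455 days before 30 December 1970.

January 5, 1967

Counting back 1455 days from December 30, 1970.
Going back 30 days from December 30, 1970 reaches the end of the previous month; 1455 − 30 = 1425 left.
November 1970 has 30 days: 1425 − 30 = 1395 left.
October 1970 has 31 days: 1395 − 31 = 1364 left.
September 1970 has 30 days: 1364 − 30 = 1334 left.
August 1970 has 31 days: 1334 − 31 = 1303 left.
July 1970 has 31 days: 1303 − 31 = 1272 left.
June 1970 has 30 days: 1272 − 30 = 1242 left.
May 1970 has 31 days: 1242 − 31 = 1211 left.
April 1970 has 30 days: 1211 − 30 = 1181 left.
March 1970 has 31 days: 1181 − 31 = 1150 left.
February 1970 has 28 days (1970 is not a leap year): 1150 − 28 = 1122 left.
January 1970 has 31 days: 1122 − 31 = 1091 left.
December 1969 has 31 days: 1091 − 31 = 1060 left.
November 1969 has 30 days: 1060 − 30 = 1030 left.
October 1969 has 31 days: 1030 − 31 = 999 left.
September 1969 has 30 days: 999 − 30 = 969 left.
August 1969 has 31 days: 969 − 31 = 938 left.
July 1969 has 31 days: 938 − 31 = 907 left.
June 1969 has 30 days: 907 − 30 = 877 left.
May 1969 has 31 days: 877 − 31 = 846 left.
April 1969 has 30 days: 846 − 30 = 816 left.
March 1969 has 31 days: 816 − 31 = 785 left.
February 1969 has 28 days (1969 is not a leap year): 785 − 28 = 757 left.
January 1969 has 31 days: 757 − 31 = 726 left.
December 1968 has 31 days: 726 − 31 = 695 left.
November 1968 has 30 days: 695 − 30 = 665 left.
October 1968 has 31 days: 665 − 31 = 634 left.
September 1968 has 30 days: 634 − 30 = 604 left.
August 1968 has 31 days: 604 − 31 = 573 left.
July 1968 has 31 days: 573 − 31 = 542 left.
June 1968 has 30 days: 542 − 30 = 512 left.
May 1968 has 31 days: 512 − 31 = 481 left.
April 1968 has 30 days: 481 − 30 = 451 left.
March 1968 has 31 days: 451 − 31 = 420 left.
February 1968 has 29 days (1968 is a leap year): 420 − 29 = 391 left.
January 1968 has 31 days: 391 − 31 = 360 left.
December 1967 has 31 days: 360 − 31 = 329 left.
November 1967 has 30 days: 329 − 30 = 299 left.
October 1967 has 31 days: 299 − 31 = 268 left.
September 1967 has 30 days: 268 − 30 = 238 left.
August 1967 has 31 days: 238 − 31 = 207 left.
July 1967 has 31 days: 207 − 31 = 176 left.
June 1967 has 30 days: 176 − 30 = 146 left.
May 1967 has 31 days: 146 − 31 = 115 left.
April 1967 has 30 days: 115 − 30 = 85 left.
March 1967 has 31 days: 85 − 31 = 54 left.
February 1967 has 28 days (1967 is not a leap year): 54 − 28 = 26 left.
January 1967 has 31 days; 31 − 26 = 5 → January 5, 1967.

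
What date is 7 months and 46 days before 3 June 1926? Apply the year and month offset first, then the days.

Counting back 7 months and 46 days from June 3, 1926: first the month/year part, then the days.
month 6 − 7 = -1, which is month 11 of year 1925 → November 1925.
Day 3 is valid in November, giving November 3, 1925.
Now subtract 46 days from November 3, 1925.
Going back 3 days from November 3, 1925 reaches the end of the previous month; 46 − 3 = 43 left.
October 1925 has 31 days: 43 − 31 = 12 left.
September 1925 has 30 days; 30 − 12 = 18 → September 18, 1925.

September 18, 1925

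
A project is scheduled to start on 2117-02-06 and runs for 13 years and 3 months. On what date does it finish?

Advancing 13 years and 3 months from February 6, 2117.
+13 years → 2130; month 2 + 3 = 5 → May 2130.
Day 6 is valid in May, giving May 6, 2130.

May 6, 2130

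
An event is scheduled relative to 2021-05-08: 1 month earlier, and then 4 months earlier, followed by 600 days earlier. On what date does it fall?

Going back 1 month from May 8, 2021:
month 5 − 1 = 4 → April 2021.
Day 8 is valid in April, giving April 8, 2021.
Subtracting 4 months from April 8, 2021:
month 4 − 4 = 0, which is month 12 of year 2020 → December 2020.
Day 8 is valid in December, giving December 8, 2020.
Going back 600 days from December 8, 2020:
Going back 8 days from December 8, 2020 reaches the end of the previous month; 600 − 8 = 592 left.
November 2020 has 30 days: 592 − 30 = 562 left.
October 2020 has 31 days: 562 − 31 = 531 left.
September 2020 has 30 days: 531 − 30 = 501 left.
August 2020 has 31 days: 501 − 31 = 470 left.
July 2020 has 31 days: 470 − 31 = 439 left.
June 2020 has 30 days: 439 − 30 = 409 left.
May 2020 has 31 days: 409 − 31 = 378 left.
April 2020 has 30 days: 378 − 30 = 348 left.
March 2020 has 31 days: 348 − 31 = 317 left.
February 2020 has 29 days (2020 is a leap year): 317 − 29 = 288 left.
January 2020 has 31 days: 288 − 31 = 257 left.
December 2019 has 31 days: 257 − 31 = 226 left.
November 2019 has 30 days: 226 − 30 = 196 left.
October 2019 has 31 days: 196 − 31 = 165 left.
September 2019 has 30 days: 165 − 30 = 135 left.
August 2019 has 31 days: 135 − 31 = 104 left.
July 2019 has 31 days: 104 − 31 = 73 left.
June 2019 has 30 days: 73 − 30 = 43 left.
May 2019 has 31 days: 43 − 31 = 12 left.
April 2019 has 30 days; 30 − 12 = 18 → April 18, 2019.

April 18, 2019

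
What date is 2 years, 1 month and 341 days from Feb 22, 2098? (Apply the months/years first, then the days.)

Counting forward 2 years, 1 month and 341 days from February 22, 2098: first the month/year part, then the days.
+2 years → 2100; month 2 + 1 = 3 → March 2100.
Day 22 is valid in March, giving March 22, 2100.
Now add 341 days from March 22, 2100.
March has 31 days, so 31 − 22 = 9 days remain after March 22, 2100; 341 − 9 = 332 left.
April 2100 has 30 days: 332 − 30 = 302 left.
May 2100 has 31 days: 302 − 31 = 271 left.
June 2100 has 30 days: 271 − 30 = 241 left.
July 2100 has 31 days: 241 − 31 = 210 left.
August 2100 has 31 days: 210 − 31 = 179 left.
September 2100 has 30 days: 179 − 30 = 149 left.
October 2100 has 31 days: 149 − 31 = 118 left.
November 2100 has 30 days: 118 − 30 = 88 left.
December 2100 has 31 days: 88 − 31 = 57 left.
January 2101 has 31 days: 57 − 31 = 26 left.
26 days into February 2101 → February 26, 2101.

February 26, 2101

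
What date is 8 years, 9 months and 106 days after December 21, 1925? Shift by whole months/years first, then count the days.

Adding 8 years, 9 months and 106 days from December 21, 1925: first the month/year part, then the days.
+8 years → 1933; month 12 + 9 = 21, which is month 9 of year 1934 → September 1934.
Day 21 is valid in September, giving September 21, 1934.
Now add 106 days from September 21, 1934.
September has 30 days, so 30 − 21 = 9 days remain after September 21, 1934; 106 − 9 = 97 left.
October 1934 has 31 days: 97 − 31 = 66 left.
November 1934 has 30 days: 66 − 30 = 36 left.
December 1934 has 31 days: 36 − 31 = 5 left.
5 days into January 1935 → January 5, 1935.

January 5, 1935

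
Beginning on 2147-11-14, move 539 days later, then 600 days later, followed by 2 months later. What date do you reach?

February 27, 2151

Counting forward 539 days from November 14, 2147:
November has 30 days, so 30 − 14 = 16 days remain after November 14, 2147; 539 − 16 = 523 left.
December 2147 has 31 days: 523 − 31 = 492 left.
January 2148 has 31 days: 492 − 31 = 461 left.
February 2148 has 29 days (2148 is a leap year): 461 − 29 = 432 left.
March 2148 has 31 days: 432 − 31 = 401 left.
April 2148 has 30 days: 401 − 30 = 371 left.
May 2148 has 31 days: 371 − 31 = 340 left.
June 2148 has 30 days: 340 − 30 = 310 left.
July 2148 has 31 days: 310 − 31 = 279 left.
August 2148 has 31 days: 279 − 31 = 248 left.
September 2148 has 30 days: 248 − 30 = 218 left.
October 2148 has 31 days: 218 − 31 = 187 left.
November 2148 has 30 days: 187 − 30 = 157 left.
December 2148 has 31 days: 157 − 31 = 126 left.
January 2149 has 31 days: 126 − 31 = 95 left.
February 2149 has 28 days (2149 is not a leap year): 95 − 28 = 67 left.
March 2149 has 31 days: 67 − 31 = 36 left.
April 2149 has 30 days: 36 − 30 = 6 left.
6 days into May 2149 → May 6, 2149.
Advancing 600 days from May 6, 2149:
May has 31 days, so 31 − 6 = 25 days remain after May 6, 2149; 600 − 25 = 575 left.
June 2149 has 30 days: 575 − 30 = 545 left.
July 2149 has 31 days: 545 − 31 = 514 left.
August 2149 has 31 days: 514 − 31 = 483 left.
September 2149 has 30 days: 483 − 30 = 453 left.
October 2149 has 31 days: 453 − 31 = 422 left.
November 2149 has 30 days: 422 − 30 = 392 left.
December 2149 has 31 days: 392 − 31 = 361 left.
January 2150 has 31 days: 361 − 31 = 330 left.
February 2150 has 28 days (2150 is not a leap year): 330 − 28 = 302 left.
March 2150 has 31 days: 302 − 31 = 271 left.
April 2150 has 30 days: 271 − 30 = 241 left.
May 2150 has 31 days: 241 − 31 = 210 left.
June 2150 has 30 days: 210 − 30 = 180 left.
July 2150 has 31 days: 180 − 31 = 149 left.
August 2150 has 31 days: 149 − 31 = 118 left.
September 2150 has 30 days: 118 − 30 = 88 left.
October 2150 has 31 days: 88 − 31 = 57 left.
November 2150 has 30 days: 57 − 30 = 27 left.
27 days into December 2150 → December 27, 2150.
Adding 2 months from December 27, 2150:
month 12 + 2 = 14, which is month 2 of year 2151 → February 2151.
Day 27 is valid in February, giving February 27, 2151.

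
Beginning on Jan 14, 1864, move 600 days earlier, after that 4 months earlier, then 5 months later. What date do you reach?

Counting back 600 days from January 14, 1864:
Going back 14 days from January 14, 1864 reaches the end of the previous month; 600 − 14 = 586 left.
December 1863 has 31 days: 586 − 31 = 555 left.
November 1863 has 30 days: 555 − 30 = 525 left.
October 1863 has 31 days: 525 − 31 = 494 left.
September 1863 has 30 days: 494 − 30 = 464 left.
August 1863 has 31 days: 464 − 31 = 433 left.
July 1863 has 31 days: 433 − 31 = 402 left.
June 1863 has 30 days: 402 − 30 = 372 left.
May 1863 has 31 days: 372 − 31 = 341 left.
April 1863 has 30 days: 341 − 30 = 311 left.
March 1863 has 31 days: 311 − 31 = 280 left.
February 1863 has 28 days (1863 is not a leap year): 280 − 28 = 252 left.
January 1863 has 31 days: 252 − 31 = 221 left.
December 1862 has 31 days: 221 − 31 = 190 left.
November 1862 has 30 days: 190 − 30 = 160 left.
October 1862 has 31 days: 160 − 31 = 129 left.
September 1862 has 30 days: 129 − 30 = 99 left.
August 1862 has 31 days: 99 − 31 = 68 left.
July 1862 has 31 days: 68 − 31 = 37 left.
June 1862 has 30 days: 37 − 30 = 7 left.
May 1862 has 31 days; 31 − 7 = 24 → May 24, 1862.
Counting back 4 months from May 24, 1862:
month 5 − 4 = 1 → January 1862.
Day 24 is valid in January, giving January 24, 1862.
Adding 5 months from January 24, 1862:
month 1 + 5 = 6 → June 1862.
Day 24 is valid in June, giving June 24, 1862.

June 24, 1862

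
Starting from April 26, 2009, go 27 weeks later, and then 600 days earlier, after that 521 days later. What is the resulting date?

Advancing 27 weeks (= 189 days) from April 26, 2009:
April has 30 days, so 30 − 26 = 4 days remain after April 26, 2009; 189 − 4 = 185 left.
May 2009 has 31 days: 185 − 31 = 154 left.
June 2009 has 30 days: 154 − 30 = 124 left.
July 2009 has 31 days: 124 − 31 = 93 left.
August 2009 has 31 days: 93 − 31 = 62 left.
September 2009 has 30 days: 62 − 30 = 32 left.
October 2009 has 31 days: 32 − 31 = 1 left.
1 day into November 2009 → November 1, 2009.
Going back 600 days from November 1, 2009:
Going back 1 day from November 1, 2009 reaches the end of the previous month; 600 − 1 = 599 left.
October 2009 has 31 days: 599 − 31 = 568 left.
September 2009 has 30 days: 568 − 30 = 538 left.
August 2009 has 31 days: 538 − 31 = 507 left.
July 2009 has 31 days: 507 − 31 = 476 left.
June 2009 has 30 days: 476 − 30 = 446 left.
May 2009 has 31 days: 446 − 31 = 415 left.
April 2009 has 30 days: 415 − 30 = 385 left.
March 2009 has 31 days: 385 − 31 = 354 left.
February 2009 has 28 days (2009 is not a leap year): 354 − 28 = 326 left.
January 2009 has 31 days: 326 − 31 = 295 left.
December 2008 has 31 days: 295 − 31 = 264 left.
November 2008 has 30 days: 264 − 30 = 234 left.
October 2008 has 31 days: 234 − 31 = 203 left.
September 2008 has 30 days: 203 − 30 = 173 left.
August 2008 has 31 days: 173 − 31 = 142 left.
July 2008 has 31 days: 142 − 31 = 111 left.
June 2008 has 30 days: 111 − 30 = 81 left.
May 2008 has 31 days: 81 − 31 = 50 left.
April 2008 has 30 days: 50 − 30 = 20 left.
March 2008 has 31 days; 31 − 20 = 11 → March 11, 2008.
Counting forward 521 days from March 11, 2008:
March has 31 days, so 31 − 11 = 20 days remain after March 11, 2008; 521 − 20 = 501 left.
April 2008 has 30 days: 501 − 30 = 471 left.
May 2008 has 31 days: 471 − 31 = 440 left.
June 2008 has 30 days: 440 − 30 = 410 left.
July 2008 has 31 days: 410 − 31 = 379 left.
August 2008 has 31 days: 379 − 31 = 348 left.
September 2008 has 30 days: 348 − 30 = 318 left.
October 2008 has 31 days: 318 − 31 = 287 left.
November 2008 has 30 days: 287 − 30 = 257 left.
December 2008 has 31 days: 257 − 31 = 226 left.
January 2009 has 31 days: 226 − 31 = 195 left.
February 2009 has 28 days (2009 is not a leap year): 195 − 28 = 167 left.
March 2009 has 31 days: 167 − 31 = 136 left.
April 2009 has 30 days: 136 − 30 = 106 left.
May 2009 has 31 days: 106 − 31 = 75 left.
June 2009 has 30 days: 75 − 30 = 45 left.
July 2009 has 31 days: 45 − 31 = 14 left.
14 days into August 2009 → August 14, 2009.

August 14, 2009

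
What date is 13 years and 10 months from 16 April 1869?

Counting forward 13 years and 10 months from April 16, 1869.
+13 years → 1882; month 4 + 10 = 14, which is month 2 of year 1883 → February 1883.
Day 16 is valid in February, giving February 16, 1883.

February 16, 1883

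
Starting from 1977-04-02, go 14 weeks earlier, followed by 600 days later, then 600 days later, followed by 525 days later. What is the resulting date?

September 15, 1981

Going back 14 weeks (= 98 days) from April 2, 1977:
Going back 2 days from April 2, 1977 reaches the end of the previous month; 98 − 2 = 96 left.
March 1977 has 31 days: 96 − 31 = 65 left.
February 1977 has 28 days (1977 is not a leap year): 65 − 28 = 37 left.
January 1977 has 31 days: 37 − 31 = 6 left.
December 1976 has 31 days; 31 − 6 = 25 → December 25, 1976.
Counting forward 600 days from December 25, 1976:
December has 31 days, so 31 − 25 = 6 days remain after December 25, 1976; 600 − 6 = 594 left.
January 1977 has 31 days: 594 − 31 = 563 left.
February 1977 has 28 days (1977 is not a leap year): 563 − 28 = 535 left.
March 1977 has 31 days: 535 − 31 = 504 left.
April 1977 has 30 days: 504 − 30 = 474 left.
May 1977 has 31 days: 474 − 31 = 443 left.
June 1977 has 30 days: 443 − 30 = 413 left.
July 1977 has 31 days: 413 − 31 = 382 left.
August 1977 has 31 days: 382 − 31 = 351 left.
September 1977 has 30 days: 351 − 30 = 321 left.
October 1977 has 31 days: 321 − 31 = 290 left.
November 1977 has 30 days: 290 − 30 = 260 left.
December 1977 has 31 days: 260 − 31 = 229 left.
January 1978 has 31 days: 229 − 31 = 198 left.
February 1978 has 28 days (1978 is not a leap year): 198 − 28 = 170 left.
March 1978 has 31 days: 170 − 31 = 139 left.
April 1978 has 30 days: 139 − 30 = 109 left.
May 1978 has 31 days: 109 − 31 = 78 left.
June 1978 has 30 days: 78 − 30 = 48 left.
July 1978 has 31 days: 48 − 31 = 17 left.
17 days into August 1978 → August 17, 1978.
Advancing 600 days from August 17, 1978:
August has 31 days, so 31 − 17 = 14 days remain after August 17, 1978; 600 − 14 = 586 left.
September 1978 has 30 days: 586 − 30 = 556 left.
October 1978 has 31 days: 556 − 31 = 525 left.
November 1978 has 30 days: 525 − 30 = 495 left.
December 1978 has 31 days: 495 − 31 = 464 left.
January 1979 has 31 days: 464 − 31 = 433 left.
February 1979 has 28 days (1979 is not a leap year): 433 − 28 = 405 left.
March 1979 has 31 days: 405 − 31 = 374 left.
April 1979 has 30 days: 374 − 30 = 344 left.
May 1979 has 31 days: 344 − 31 = 313 left.
June 1979 has 30 days: 313 − 30 = 283 left.
July 1979 has 31 days: 283 − 31 = 252 left.
August 1979 has 31 days: 252 − 31 = 221 left.
September 1979 has 30 days: 221 − 30 = 191 left.
October 1979 has 31 days: 191 − 31 = 160 left.
November 1979 has 30 days: 160 − 30 = 130 left.
December 1979 has 31 days: 130 − 31 = 99 left.
January 1980 has 31 days: 99 − 31 = 68 left.
February 1980 has 29 days (1980 is a leap year): 68 − 29 = 39 left.
March 1980 has 31 days: 39 − 31 = 8 left.
8 days into April 1980 → April 8, 1980.
Advancing 525 days from April 8, 1980:
April has 30 days, so 30 − 8 = 22 days remain after April 8, 1980; 525 − 22 = 503 left.
May 1980 has 31 days: 503 − 31 = 472 left.
June 1980 has 30 days: 472 − 30 = 442 left.
July 1980 has 31 days: 442 − 31 = 411 left.
August 1980 has 31 days: 411 − 31 = 380 left.
September 1980 has 30 days: 380 − 30 = 350 left.
October 1980 has 31 days: 350 − 31 = 319 left.
November 1980 has 30 days: 319 − 30 = 289 left.
December 1980 has 31 days: 289 − 31 = 258 left.
January 1981 has 31 days: 258 − 31 = 227 left.
February 1981 has 28 days (1981 is not a leap year): 227 − 28 = 199 left.
March 1981 has 31 days: 199 − 31 = 168 left.
April 1981 has 30 days: 168 − 30 = 138 left.
May 1981 has 31 days: 138 − 31 = 107 left.
June 1981 has 30 days: 107 − 30 = 77 left.
July 1981 has 31 days: 77 − 31 = 46 left.
August 1981 has 31 days: 46 − 31 = 15 left.
15 days into September 1981 → September 15, 1981.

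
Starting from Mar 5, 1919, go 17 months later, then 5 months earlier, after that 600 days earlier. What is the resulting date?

July 14, 1918

Counting forward 17 months from March 5, 1919:
month 3 + 17 = 20, which is month 8 of year 1920 → August 1920.
Day 5 is valid in August, giving August 5, 1920.
Counting back 5 months from August 5, 1920:
month 8 − 5 = 3 → March 1920.
Day 5 is valid in March, giving March 5, 1920.
Counting back 600 days from March 5, 1920:
Going back 5 days from March 5, 1920 reaches the end of the previous month; 600 − 5 = 595 left.
February 1920 has 29 days (1920 is a leap year): 595 − 29 = 566 left.
January 1920 has 31 days: 566 − 31 = 535 left.
December 1919 has 31 days: 535 − 31 = 504 left.
November 1919 has 30 days: 504 − 30 = 474 left.
October 1919 has 31 days: 474 − 31 = 443 left.
September 1919 has 30 days: 443 − 30 = 413 left.
August 1919 has 31 days: 413 − 31 = 382 left.
July 1919 has 31 days: 382 − 31 = 351 left.
June 1919 has 30 days: 351 − 30 = 321 left.
May 1919 has 31 days: 321 − 31 = 290 left.
April 1919 has 30 days: 290 − 30 = 260 left.
March 1919 has 31 days: 260 − 31 = 229 left.
February 1919 has 28 days (1919 is not a leap year): 229 − 28 = 201 left.
January 1919 has 31 days: 201 − 31 = 170 left.
December 1918 has 31 days: 170 − 31 = 139 left.
November 1918 has 30 days: 139 − 30 = 109 left.
October 1918 has 31 days: 109 − 31 = 78 left.
September 1918 has 30 days: 78 − 30 = 48 left.
August 1918 has 31 days: 48 − 31 = 17 left.
July 1918 has 31 days; 31 − 17 = 14 → July 14, 1918.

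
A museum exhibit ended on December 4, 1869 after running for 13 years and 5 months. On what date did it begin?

Counting back 13 years and 5 months from December 4, 1869.
-13 years → 1856; month 12 − 5 = 7 → July 1856.
Day 4 is valid in July, giving July 4, 1856.

July 4, 1856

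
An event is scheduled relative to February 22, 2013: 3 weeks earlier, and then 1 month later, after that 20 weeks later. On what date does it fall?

July 19, 2013

Counting back 3 weeks (= 21 days) from February 22, 2013:
22 − 21 = 1, still in February 2013.
Advancing 1 month from February 1, 2013:
month 2 + 1 = 3 → March 2013.
Day 1 is valid in March, giving March 1, 2013.
Adding 20 weeks (= 140 days) from March 1, 2013:
March has 31 days, so 31 − 1 = 30 days remain after March 1, 2013; 140 − 30 = 110 left.
April 2013 has 30 days: 110 − 30 = 80 left.
May 2013 has 31 days: 80 − 31 = 49 left.
June 2013 has 30 days: 49 − 30 = 19 left.
19 days into July 2013 → July 19, 2013.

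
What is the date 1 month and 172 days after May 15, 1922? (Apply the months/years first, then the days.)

Adding 1 month and 172 days from May 15, 1922: first the month/year part, then the days.
month 5 + 1 = 6 → June 1922.
Day 15 is valid in June, giving June 15, 1922.
Now add 172 days from June 15, 1922.
June has 30 days, so 30 − 15 = 15 days remain after June 15, 1922; 172 − 15 = 157 left.
July 1922 has 31 days: 157 − 31 = 126 left.
August 1922 has 31 days: 126 − 31 = 95 left.
September 1922 has 30 days: 95 − 30 = 65 left.
October 1922 has 31 days: 65 − 31 = 34 left.
November 1922 has 30 days: 34 − 30 = 4 left.
4 days into December 1922 → December 4, 1922.

December 4, 1922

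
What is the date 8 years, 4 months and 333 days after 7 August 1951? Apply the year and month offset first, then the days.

Advancing 8 years, 4 months and 333 days from August 7, 1951: first the month/year part, then the days.
+8 years → 1959; month 8 + 4 = 12 → December 1959.
Day 7 is valid in December, giving December 7, 1959.
Now add 333 days from December 7, 1959.
December has 31 days, so 31 − 7 = 24 days remain after December 7, 1959; 333 − 24 = 309 left.
January 1960 has 31 days: 309 − 31 = 278 left.
February 1960 has 29 days (1960 is a leap year): 278 − 29 = 249 left.
March 1960 has 31 days: 249 − 31 = 218 left.
April 1960 has 30 days: 218 − 30 = 188 left.
May 1960 has 31 days: 188 − 31 = 157 left.
June 1960 has 30 days: 157 − 30 = 127 left.
July 1960 has 31 days: 127 − 31 = 96 left.
August 1960 has 31 days: 96 − 31 = 65 left.
September 1960 has 30 days: 65 − 30 = 35 left.
October 1960 has 31 days: 35 − 31 = 4 left.
4 days into November 1960 → November 4, 1960.

November 4, 1960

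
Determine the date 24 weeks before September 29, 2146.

Subtracting 24 weeks = 168 days from September 29, 2146.
Going back 29 days from September 29, 2146 reaches the end of the previous month; 168 − 29 = 139 left.
August 2146 has 31 days: 139 − 31 = 108 left.
July 2146 has 31 days: 108 − 31 = 77 left.
June 2146 has 30 days: 77 − 30 = 47 left.
May 2146 has 31 days: 47 − 31 = 16 left.
April 2146 has 30 days; 30 − 16 = 14 → April 14, 2146.

April 14, 2146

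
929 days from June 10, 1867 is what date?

December 25, 1869

Counting forward 929 days from June 10, 1867.
June has 30 days, so 30 − 10 = 20 days remain after June 10, 1867; 929 − 20 = 909 left.
July 1867 has 31 days: 909 − 31 = 878 left.
August 1867 has 31 days: 878 − 31 = 847 left.
September 1867 has 30 days: 847 − 30 = 817 left.
October 1867 has 31 days: 817 − 31 = 786 left.
November 1867 has 30 days: 786 − 30 = 756 left.
December 1867 has 31 days: 756 − 31 = 725 left.
January 1868 has 31 days: 725 − 31 = 694 left.
February 1868 has 29 days (1868 is a leap year): 694 − 29 = 665 left.
March 1868 has 31 days: 665 − 31 = 634 left.
April 1868 has 30 days: 634 − 30 = 604 left.
May 1868 has 31 days: 604 − 31 = 573 left.
June 1868 has 30 days: 573 − 30 = 543 left.
July 1868 has 31 days: 543 − 31 = 512 left.
August 1868 has 31 days: 512 − 31 = 481 left.
September 1868 has 30 days: 481 − 30 = 451 left.
October 1868 has 31 days: 451 − 31 = 420 left.
November 1868 has 30 days: 420 − 30 = 390 left.
December 1868 has 31 days: 390 − 31 = 359 left.
January 1869 has 31 days: 359 − 31 = 328 left.
February 1869 has 28 days (1869 is not a leap year): 328 − 28 = 300 left.
March 1869 has 31 days: 300 − 31 = 269 left.
April 1869 has 30 days: 269 − 30 = 239 left.
May 1869 has 31 days: 239 − 31 = 208 left.
June 1869 has 30 days: 208 − 30 = 178 left.
July 1869 has 31 days: 178 − 31 = 147 left.
August 1869 has 31 days: 147 − 31 = 116 left.
September 1869 has 30 days: 116 − 30 = 86 left.
October 1869 has 31 days: 86 − 31 = 55 left.
November 1869 has 30 days: 55 − 30 = 25 left.
25 days into December 1869 → December 25, 1869.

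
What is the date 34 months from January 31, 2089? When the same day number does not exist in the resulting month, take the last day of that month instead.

Counting forward 34 months from January 31, 2089.
month 1 + 34 = 35, which is month 11 of year 2091 → November 2091.
November 2091 has only 30 days and the start was day 31, so the date clamps to November 30, 2091.

November 30, 2091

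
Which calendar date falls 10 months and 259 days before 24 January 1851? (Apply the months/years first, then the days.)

July 8, 1849

Counting back 10 months and 259 days from January 24, 1851: first the month/year part, then the days.
month 1 − 10 = -9, which is month 3 of year 1850 → March 1850.
Day 24 is valid in March, giving March 24, 1850.
Now subtract 259 days from March 24, 1850.
Going back 24 days from March 24, 1850 reaches the end of the previous month; 259 − 24 = 235 left.
February 1850 has 28 days (1850 is not a leap year): 235 − 28 = 207 left.
January 1850 has 31 days: 207 − 31 = 176 left.
December 1849 has 31 days: 176 − 31 = 145 left.
November 1849 has 30 days: 145 − 30 = 115 left.
October 1849 has 31 days: 115 − 31 = 84 left.
September 1849 has 30 days: 84 − 30 = 54 left.
August 1849 has 31 days: 54 − 31 = 23 left.
July 1849 has 31 days; 31 − 23 = 8 → July 8, 1849.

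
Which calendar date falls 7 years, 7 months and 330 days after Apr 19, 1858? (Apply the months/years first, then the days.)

Advancing 7 years, 7 months and 330 days from April 19, 1858: first the month/year part, then the days.
+7 years → 1865; month 4 + 7 = 11 → November 1865.
Day 19 is valid in November, giving November 19, 1865.
Now add 330 days from November 19, 1865.
November has 30 days, so 30 − 19 = 11 days remain after November 19, 1865; 330 − 11 = 319 left.
December 1865 has 31 days: 319 − 31 = 288 left.
January 1866 has 31 days: 288 − 31 = 257 left.
February 1866 has 28 days (1866 is not a leap year): 257 − 28 = 229 left.
March 1866 has 31 days: 229 − 31 = 198 left.
April 1866 has 30 days: 198 − 30 = 168 left.
May 1866 has 31 days: 168 − 31 = 137 left.
June 1866 has 30 days: 137 − 30 = 107 left.
July 1866 has 31 days: 107 − 31 = 76 left.
August 1866 has 31 days: 76 − 31 = 45 left.
September 1866 has 30 days: 45 − 30 = 15 left.
15 days into October 1866 → October 15, 1866.

October 15, 1866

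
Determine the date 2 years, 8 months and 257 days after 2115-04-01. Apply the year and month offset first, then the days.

August 15, 2118

Advancing 2 years, 8 months and 257 days from April 1, 2115: first the month/year part, then the days.
+2 years → 2117; month 4 + 8 = 12 → December 2117.
Day 1 is valid in December, giving December 1, 2117.
Now add 257 days from December 1, 2117.
December has 31 days, so 31 − 1 = 30 days remain after December 1, 2117; 257 − 30 = 227 left.
January 2118 has 31 days: 227 − 31 = 196 left.
February 2118 has 28 days (2118 is not a leap year): 196 − 28 = 168 left.
March 2118 has 31 days: 168 − 31 = 137 left.
April 2118 has 30 days: 137 − 30 = 107 left.
May 2118 has 31 days: 107 − 31 = 76 left.
June 2118 has 30 days: 76 − 30 = 46 left.
July 2118 has 31 days: 46 − 31 = 15 left.
15 days into August 2118 → August 15, 2118.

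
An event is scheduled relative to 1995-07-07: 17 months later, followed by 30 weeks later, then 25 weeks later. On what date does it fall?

December 27, 1997

Advancing 17 months from July 7, 1995:
month 7 + 17 = 24, which is month 12 of year 1996 → December 1996.
Day 7 is valid in December, giving December 7, 1996.
Adding 30 weeks (= 210 days) from December 7, 1996:
December has 31 days, so 31 − 7 = 24 days remain after December 7, 1996; 210 − 24 = 186 left.
January 1997 has 31 days: 186 − 31 = 155 left.
February 1997 has 28 days (1997 is not a leap year): 155 − 28 = 127 left.
March 1997 has 31 days: 127 − 31 = 96 left.
April 1997 has 30 days: 96 − 30 = 66 left.
May 1997 has 31 days: 66 − 31 = 35 left.
June 1997 has 30 days: 35 − 30 = 5 left.
5 days into July 1997 → July 5, 1997.
Adding 25 weeks (= 175 days) from July 5, 1997:
July has 31 days, so 31 − 5 = 26 days remain after July 5, 1997; 175 − 26 = 149 left.
August 1997 has 31 days: 149 − 31 = 118 left.
September 1997 has 30 days: 118 − 30 = 88 left.
October 1997 has 31 days: 88 − 31 = 57 left.
November 1997 has 30 days: 57 − 30 = 27 left.
27 days into December 1997 → December 27, 1997.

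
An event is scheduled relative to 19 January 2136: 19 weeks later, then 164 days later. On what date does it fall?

Counting forward 19 weeks (= 133 days) from January 19, 2136:
January has 31 days, so 31 − 19 = 12 days remain after January 19, 2136; 133 − 12 = 121 left.
February 2136 has 29 days (2136 is a leap year): 121 − 29 = 92 left.
March 2136 has 31 days: 92 − 31 = 61 left.
April 2136 has 30 days: 61 − 30 = 31 left.
31 days into May 2136 → May 31, 2136.
Adding 164 days from May 31, 2136:
May has 31 days, so 31 − 31 = 0 days remain after May 31, 2136; 164 − 0 = 164 left.
June 2136 has 30 days: 164 − 30 = 134 left.
July 2136 has 31 days: 134 − 31 = 103 left.
August 2136 has 31 days: 103 − 31 = 72 left.
September 2136 has 30 days: 72 − 30 = 42 left.
October 2136 has 31 days: 42 − 31 = 11 left.
11 days into November 2136 → November 11, 2136.

November 11, 2136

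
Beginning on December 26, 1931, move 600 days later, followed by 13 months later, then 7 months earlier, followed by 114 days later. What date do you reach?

Advancing 600 days from December 26, 1931:
December has 31 days, so 31 − 26 = 5 days remain after December 26, 1931; 600 − 5 = 595 left.
January 1932 has 31 days: 595 − 31 = 564 left.
February 1932 has 29 days (1932 is a leap year): 564 − 29 = 535 left.
March 1932 has 31 days: 535 − 31 = 504 left.
April 1932 has 30 days: 504 − 30 = 474 left.
May 1932 has 31 days: 474 − 31 = 443 left.
June 1932 has 30 days: 443 − 30 = 413 left.
July 1932 has 31 days: 413 − 31 = 382 left.
August 1932 has 31 days: 382 − 31 = 351 left.
September 1932 has 30 days: 351 − 30 = 321 left.
October 1932 has 31 days: 321 − 31 = 290 left.
November 1932 has 30 days: 290 − 30 = 260 left.
December 1932 has 31 days: 260 − 31 = 229 left.
January 1933 has 31 days: 229 − 31 = 198 left.
February 1933 has 28 days (1933 is not a leap year): 198 − 28 = 170 left.
March 1933 has 31 days: 170 − 31 = 139 left.
April 1933 has 30 days: 139 − 30 = 109 left.
May 1933 has 31 days: 109 − 31 = 78 left.
June 1933 has 30 days: 78 − 30 = 48 left.
July 1933 has 31 days: 48 − 31 = 17 left.
17 days into August 1933 → August 17, 1933.
Advancing 13 months from August 17, 1933:
month 8 + 13 = 21, which is month 9 of year 1934 → September 1934.
Day 17 is valid in September, giving September 17, 1934.
Subtracting 7 months from September 17, 1934:
month 9 − 7 = 2 → February 1934.
Day 17 is valid in February, giving February 17, 1934.
Counting forward 114 days from February 17, 1934:
February has 28 days, so 28 − 17 = 11 days remain after February 17, 1934; 114 − 11 = 103 left.
March 1934 has 31 days: 103 − 31 = 72 left.
April 1934 has 30 days: 72 − 30 = 42 left.
May 1934 has 31 days: 42 − 31 = 11 left.
11 days into June 1934 → June 11, 1934.

June 11, 1934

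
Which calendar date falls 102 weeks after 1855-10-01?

Adding 102 weeks = 714 days from October 1, 1855.
October has 31 days, so 31 − 1 = 30 days remain after October 1, 1855; 714 − 30 = 684 left.
November 1855 has 30 days: 684 − 30 = 654 left.
December 1855 has 31 days: 654 − 31 = 623 left.
January 1856 has 31 days: 623 − 31 = 592 left.
February 1856 has 29 days (1856 is a leap year): 592 − 29 = 563 left.
March 1856 has 31 days: 563 − 31 = 532 left.
April 1856 has 30 days: 532 − 30 = 502 left.
May 1856 has 31 days: 502 − 31 = 471 left.
June 1856 has 30 days: 471 − 30 = 441 left.
July 1856 has 31 days: 441 − 31 = 410 left.
August 1856 has 31 days: 410 − 31 = 379 left.
September 1856 has 30 days: 379 − 30 = 349 left.
October 1856 has 31 days: 349 − 31 = 318 left.
November 1856 has 30 days: 318 − 30 = 288 left.
December 1856 has 31 days: 288 − 31 = 257 left.
January 1857 has 31 days: 257 − 31 = 226 left.
February 1857 has 28 days (1857 is not a leap year): 226 − 28 = 198 left.
March 1857 has 31 days: 198 − 31 = 167 left.
April 1857 has 30 days: 167 − 30 = 137 left.
May 1857 has 31 days: 137 − 31 = 106 left.
June 1857 has 30 days: 106 − 30 = 76 left.
July 1857 has 31 days: 76 − 31 = 45 left.
August 1857 has 31 days: 45 − 31 = 14 left.
14 days into September 1857 → September 14, 1857.

September 14, 1857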